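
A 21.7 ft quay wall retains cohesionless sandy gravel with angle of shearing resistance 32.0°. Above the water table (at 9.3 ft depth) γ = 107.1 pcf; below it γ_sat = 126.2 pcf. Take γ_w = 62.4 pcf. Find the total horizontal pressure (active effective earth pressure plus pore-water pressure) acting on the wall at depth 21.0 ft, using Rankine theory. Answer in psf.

K_a = (1 − sin φ)/(1 + sin φ) = 0.3073.
γ' = 126.2 − 62.4 = 63.80 pcf.
Effective vertical stress at 21.0 ft: σ'_v = 107.1×9.3 + 63.80×11.7 = 1742 psf.
σ'_h = K_a σ'_v = 0.3073 × 1742 = 535.4 psf; u = γ_w × 11.7 = 730.1 psf.
Total σ_h = 535.4 + 730.1 = 1265 psf.

1270 psf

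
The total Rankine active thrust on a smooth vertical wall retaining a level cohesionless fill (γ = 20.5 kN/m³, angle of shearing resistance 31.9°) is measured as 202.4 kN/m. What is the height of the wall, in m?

K_a = 0.3085. P_a = ½ K_a γ H² ⇒ H = √(2P_a/(K_a γ)).
H = √(2×202.4/(0.3085×20.5)) = 8.000 m.

8.00 m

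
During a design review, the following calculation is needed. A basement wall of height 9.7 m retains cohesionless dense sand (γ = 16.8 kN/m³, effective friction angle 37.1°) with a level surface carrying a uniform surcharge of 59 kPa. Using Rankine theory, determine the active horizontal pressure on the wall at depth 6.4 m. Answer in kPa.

K_a = (1 − sin φ)/(1 + sin φ) = 0.2475.
σ_v = γz + q = 16.8 × 6.4 + 59 = 166.5 kPa.
σ_h = K_a σ_v = 0.2475 × 166.5 = 41.21 kPa.

41.2 kPa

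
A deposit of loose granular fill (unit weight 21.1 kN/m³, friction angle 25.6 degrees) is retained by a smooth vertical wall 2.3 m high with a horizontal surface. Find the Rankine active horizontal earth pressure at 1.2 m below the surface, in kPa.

K_a = (1 − sin φ)/(1 + sin φ) = 0.3966.
σ_h = K_a γ z = 0.3966 × 21.1 × 1.2 = 10.04 kPa.

10.0 kPa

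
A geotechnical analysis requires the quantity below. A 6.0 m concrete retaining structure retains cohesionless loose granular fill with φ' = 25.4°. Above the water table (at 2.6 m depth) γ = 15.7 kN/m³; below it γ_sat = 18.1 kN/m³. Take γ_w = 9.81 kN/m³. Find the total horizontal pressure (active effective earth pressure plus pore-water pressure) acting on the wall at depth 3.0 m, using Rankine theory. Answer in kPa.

21.6 kPa

K_a = (1 − sin φ)/(1 + sin φ) = 0.3996.
γ' = 18.1 − 9.81 = 8.290 kN/m³.
Effective vertical stress at 3.0 m: σ'_v = 15.7×2.6 + 8.290×0.400 = 44.14 kPa.
σ'_h = K_a σ'_v = 0.3996 × 44.14 = 17.64 kPa; u = γ_w × 0.400 = 3.924 kPa.
Total σ_h = 17.64 + 3.924 = 21.56 kPa.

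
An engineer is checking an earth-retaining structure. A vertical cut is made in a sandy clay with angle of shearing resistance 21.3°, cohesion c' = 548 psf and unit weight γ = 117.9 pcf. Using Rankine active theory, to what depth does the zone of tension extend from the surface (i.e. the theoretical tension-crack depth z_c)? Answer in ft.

K_a = tan²(45° − 21.3°/2) = 0.4671; √K_a = 0.6834.
The active pressure is zero where K_a γ z = 2c√K_a, so z_c = 2c/(γ√K_a) = 2×548/(117.9×0.6834) = 13.60 ft.

13.6 ft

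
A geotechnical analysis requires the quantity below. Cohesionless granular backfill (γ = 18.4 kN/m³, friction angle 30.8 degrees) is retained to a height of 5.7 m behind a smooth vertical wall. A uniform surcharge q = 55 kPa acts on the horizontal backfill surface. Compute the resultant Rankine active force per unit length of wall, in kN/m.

K_a = tan²(45° − φ/2) = 0.3227.
Soil triangle: ½ K_a γ H² = 0.5×0.3227×18.4×5.7² = 96.46 kN/m.
Surcharge rectangle: K_a q H = 0.3227×55×5.7 = 101.2 kN/m.
Total = 96.46 + 101.2 = 197.6 kN/m.

198 kN/m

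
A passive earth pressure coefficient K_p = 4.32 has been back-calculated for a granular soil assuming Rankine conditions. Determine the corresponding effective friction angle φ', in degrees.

38.6°

K_p = (1+sin φ)/(1−sin φ) ⇒ sin φ = (K_p − 1)/(K_p + 1) = 0.6241.
φ = arcsin(0.6241) = 38.61°.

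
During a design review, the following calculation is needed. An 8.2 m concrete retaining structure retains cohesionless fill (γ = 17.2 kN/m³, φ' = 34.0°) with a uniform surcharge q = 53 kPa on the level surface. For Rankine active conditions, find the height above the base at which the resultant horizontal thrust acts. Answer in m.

3.32 m

K_a = 0.2827.
Triangular part P₁ = ½K_aγH² = 163.5 at H/3 = 2.733 m; rectangular part P₂ = K_a q H = 122.9 at H/2 = 4.100 m.
ȳ = (P₁·2.733 + P₂·4.100)/(P₁+P₂) = 3.320 m.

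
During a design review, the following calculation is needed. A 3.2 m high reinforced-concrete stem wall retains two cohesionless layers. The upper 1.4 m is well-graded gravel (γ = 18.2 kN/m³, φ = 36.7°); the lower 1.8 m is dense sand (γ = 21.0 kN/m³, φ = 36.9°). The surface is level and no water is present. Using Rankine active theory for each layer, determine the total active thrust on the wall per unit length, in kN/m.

24.4 kN/m

K_a1 = tan²(45°−36.7°/2) = 0.2519; K_a2 = tan²(45°−36.9°/2) = 0.2497.
Layer 1: σ at base = K_a1 γ₁ h₁ = 6.417 kPa; P₁ = ½×6.417×1.4 = 4.492.
Layer 2: σ_v at top = γ₁h₁ = 25.48; σ_h top = K_a2×25.48 = 6.362; σ_h base = K_a2×(25.48+21.0×1.8) = 15.80.
P₂ = ½(6.362+15.80)×1.8 = 19.94. Total P_a = 4.492+19.94 = 24.44 kN/m.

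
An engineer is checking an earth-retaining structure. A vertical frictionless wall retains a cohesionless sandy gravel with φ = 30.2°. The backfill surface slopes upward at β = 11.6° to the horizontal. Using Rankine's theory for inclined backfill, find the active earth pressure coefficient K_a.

0.353

K_a = cos β · (cos β − √(cos²β − cos²φ)) / (cos β + √(cos²β − cos²φ)).
cos β = 0.9796, cos φ = 0.8643, √(cos²β − cos²φ) = 0.4611.
K_a = 0.9796 × (0.9796 − 0.4611)/(0.9796 + 0.4611) = 0.3525.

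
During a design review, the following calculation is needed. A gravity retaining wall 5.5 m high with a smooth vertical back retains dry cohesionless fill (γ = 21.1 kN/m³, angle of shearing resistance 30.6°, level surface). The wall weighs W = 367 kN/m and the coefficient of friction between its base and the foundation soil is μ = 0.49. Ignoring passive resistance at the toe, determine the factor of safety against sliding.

1.73

K_a = tan²(45° − 30.6°/2) = 0.3253.
P_a = ½K_aγH² = 0.5×0.3253×21.1×5.5² = 103.8 kN/m, acting at H/3 = 1.833 m above the base.
FS_sliding = μW / P_a = 0.49×367 / 103.8 = 1.732.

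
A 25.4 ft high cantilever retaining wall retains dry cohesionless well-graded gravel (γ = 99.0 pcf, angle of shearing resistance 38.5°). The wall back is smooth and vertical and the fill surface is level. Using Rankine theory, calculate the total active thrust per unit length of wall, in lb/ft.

K_a = tan²(45° − φ/2) = 0.2327.
P_a = ½ K_a γ H² = 0.5 × 0.2327 × 99.0 × 25.4² = 7430 lb/ft.

7430 lb/ft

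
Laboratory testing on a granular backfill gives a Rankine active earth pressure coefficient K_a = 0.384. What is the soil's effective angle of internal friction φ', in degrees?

26.4°

K_a = tan²(45° − φ/2) ⇒ 45° − φ/2 = arctan(√0.384) = 31.79°.
φ = 2(45° − 31.79°) = 26.43°.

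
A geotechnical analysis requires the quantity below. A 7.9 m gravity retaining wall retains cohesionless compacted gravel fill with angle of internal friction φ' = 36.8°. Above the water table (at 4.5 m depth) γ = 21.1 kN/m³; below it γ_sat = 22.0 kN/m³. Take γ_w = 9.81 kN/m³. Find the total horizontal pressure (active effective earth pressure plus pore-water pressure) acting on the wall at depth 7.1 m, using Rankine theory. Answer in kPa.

57.3 kPa

K_a = (1 − sin φ)/(1 + sin φ) = 0.2508.
γ' = 22.0 − 9.81 = 12.19 kN/m³.
Effective vertical stress at 7.1 m: σ'_v = 21.1×4.5 + 12.19×2.60 = 126.6 kPa.
σ'_h = K_a σ'_v = 0.2508 × 126.6 = 31.76 kPa; u = γ_w × 2.60 = 25.51 kPa.
Total σ_h = 31.76 + 25.51 = 57.26 kPa.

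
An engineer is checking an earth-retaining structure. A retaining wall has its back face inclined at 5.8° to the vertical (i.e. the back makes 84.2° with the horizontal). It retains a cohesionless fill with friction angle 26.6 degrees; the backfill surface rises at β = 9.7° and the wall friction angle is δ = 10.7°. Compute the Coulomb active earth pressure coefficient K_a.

K_a = sin²(α+φ) / [sin²α · sin(α−δ) · (1 + √{sin(φ+δ)sin(φ−β) / (sin(α−δ)sin(α+β))})²].
With α = 84.2°, φ = 26.6°, δ = 10.7°, β = 9.7°: K_a = 0.4509.

0.451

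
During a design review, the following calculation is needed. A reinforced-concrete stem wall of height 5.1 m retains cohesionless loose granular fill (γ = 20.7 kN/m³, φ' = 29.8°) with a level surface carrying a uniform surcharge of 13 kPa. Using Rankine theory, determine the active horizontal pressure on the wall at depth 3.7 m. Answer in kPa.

30.1 kPa

K_a = (1 − sin φ)/(1 + sin φ) = 0.3360.
σ_v = γz + q = 20.7 × 3.7 + 13 = 89.59 kPa.
σ_h = K_a σ_v = 0.3360 × 89.59 = 30.10 kPa.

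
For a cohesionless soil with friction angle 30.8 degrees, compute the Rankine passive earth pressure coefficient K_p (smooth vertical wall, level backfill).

3.10

K_p = (1 + sin φ)/(1 − sin φ) = tan²(45° + 30.8°/2) = 3.099.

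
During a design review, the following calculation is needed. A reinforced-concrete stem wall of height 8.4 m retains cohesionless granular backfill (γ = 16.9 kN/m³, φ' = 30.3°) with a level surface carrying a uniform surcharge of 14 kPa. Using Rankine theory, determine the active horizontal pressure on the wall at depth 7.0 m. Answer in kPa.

K_a = (1 − sin φ)/(1 + sin φ) = 0.3293.
σ_v = γz + q = 16.9 × 7.0 + 14 = 132.3 kPa.
σ_h = K_a σ_v = 0.3293 × 132.3 = 43.57 kPa.

43.6 kPa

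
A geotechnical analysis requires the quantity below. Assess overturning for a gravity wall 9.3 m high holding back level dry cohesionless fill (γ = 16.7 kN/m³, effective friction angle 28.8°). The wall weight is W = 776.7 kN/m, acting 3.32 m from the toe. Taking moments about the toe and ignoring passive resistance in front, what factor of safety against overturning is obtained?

3.29

K_a = tan²(45° − 28.8°/2) = 0.3498.
P_a = ½K_aγH² = 0.5×0.3498×16.7×9.3² = 252.6 kN/m, acting at H/3 = 3.100 m above the base.
Overturning moment M_o = P_a × H/3 = 252.6 × 3.100 = 783.0.
Resisting moment M_r = W × 3.32 = 776.7 × 3.32 = 2579.
FS_overturning = M_r/M_o = 2579/783.0 = 3.293.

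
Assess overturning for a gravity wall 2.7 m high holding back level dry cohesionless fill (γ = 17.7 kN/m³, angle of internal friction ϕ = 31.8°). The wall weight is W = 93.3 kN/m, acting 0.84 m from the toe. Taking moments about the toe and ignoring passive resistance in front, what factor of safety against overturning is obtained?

4.36

K_a = tan²(45° − 31.8°/2) = 0.3098.
P_a = ½K_aγH² = 0.5×0.3098×17.7×2.7² = 19.99 kN/m, acting at H/3 = 0.9000 m above the base.
Overturning moment M_o = P_a × H/3 = 19.99 × 0.9000 = 17.99.
Resisting moment M_r = W × 0.84 = 93.3 × 0.84 = 78.37.
FS_overturning = M_r/M_o = 78.37/17.99 = 4.357.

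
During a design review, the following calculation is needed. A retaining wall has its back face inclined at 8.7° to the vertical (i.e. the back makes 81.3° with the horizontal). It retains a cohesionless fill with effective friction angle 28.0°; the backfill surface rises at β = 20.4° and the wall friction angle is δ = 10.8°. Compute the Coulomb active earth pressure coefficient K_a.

K_a = sin²(α+φ) / [sin²α · sin(α−δ) · (1 + √{sin(φ+δ)sin(φ−β) / (sin(α−δ)sin(α+β))})²].
With α = 81.3°, φ = 28.0°, δ = 10.8°, β = 20.4°: K_a = 0.5726.

0.573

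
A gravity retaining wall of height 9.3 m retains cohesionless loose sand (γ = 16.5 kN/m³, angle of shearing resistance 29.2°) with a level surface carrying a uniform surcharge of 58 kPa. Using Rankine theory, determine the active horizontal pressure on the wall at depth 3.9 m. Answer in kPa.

42.1 kPa

K_a = (1 − sin φ)/(1 + sin φ) = 0.3442.
σ_v = γz + q = 16.5 × 3.9 + 58 = 122.3 kPa.
σ_h = K_a σ_v = 0.3442 × 122.3 = 42.11 kPa.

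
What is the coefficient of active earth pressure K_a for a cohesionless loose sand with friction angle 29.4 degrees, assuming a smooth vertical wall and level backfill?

0.341

K_a = tan²(45° − φ/2) = tan²(30.30°) = 0.3415.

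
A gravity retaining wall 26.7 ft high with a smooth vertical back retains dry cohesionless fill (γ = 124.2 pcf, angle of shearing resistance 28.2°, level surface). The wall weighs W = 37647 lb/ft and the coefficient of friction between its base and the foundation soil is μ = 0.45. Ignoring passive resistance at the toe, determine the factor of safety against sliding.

1.07

K_a = tan²(45° − 28.2°/2) = 0.3582.
P_a = ½K_aγH² = 0.5×0.3582×124.2×26.7² = 15860 lb/ft, acting at H/3 = 8.900 ft above the base.
FS_sliding = μW / P_a = 0.45×37647 / 15860 = 1.068.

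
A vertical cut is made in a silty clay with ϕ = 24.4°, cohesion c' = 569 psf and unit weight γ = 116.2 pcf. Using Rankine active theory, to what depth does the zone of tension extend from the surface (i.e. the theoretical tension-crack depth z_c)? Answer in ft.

K_a = tan²(45° − 24.4°/2) = 0.4153; √K_a = 0.6445.
The active pressure is zero where K_a γ z = 2c√K_a, so z_c = 2c/(γ√K_a) = 2×569/(116.2×0.6445) = 15.20 ft.

15.2 ft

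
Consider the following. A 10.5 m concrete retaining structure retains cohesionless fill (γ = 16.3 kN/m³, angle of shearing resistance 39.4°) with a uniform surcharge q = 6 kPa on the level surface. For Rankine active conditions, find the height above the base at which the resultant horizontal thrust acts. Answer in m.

3.61 m

K_a = 0.2234.
Triangular part P₁ = ½K_aγH² = 200.8 at H/3 = 3.500 m; rectangular part P₂ = K_a q H = 14.08 at H/2 = 5.250 m.
ȳ = (P₁·3.500 + P₂·5.250)/(P₁+P₂) = 3.615 m.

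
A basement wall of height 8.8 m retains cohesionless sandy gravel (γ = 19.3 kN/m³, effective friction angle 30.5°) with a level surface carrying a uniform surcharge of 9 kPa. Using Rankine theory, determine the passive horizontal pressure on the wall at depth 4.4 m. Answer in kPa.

K_p = (1 + sin φ)/(1 − sin φ) = 3.061.
σ_v = γz + q = 19.3 × 4.4 + 9 = 93.92 kPa.
σ_h = K_p σ_v = 3.061 × 93.92 = 287.5 kPa.

288 kPa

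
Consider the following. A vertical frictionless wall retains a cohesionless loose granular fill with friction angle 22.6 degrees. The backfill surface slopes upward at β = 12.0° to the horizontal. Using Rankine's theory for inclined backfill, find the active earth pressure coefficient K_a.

K_a = cos β · (cos β − √(cos²β − cos²φ)) / (cos β + √(cos²β − cos²φ)).
cos β = 0.9781, cos φ = 0.9232, √(cos²β − cos²φ) = 0.3232.
K_a = 0.9781 × (0.9781 − 0.3232)/(0.9781 + 0.3232) = 0.4923.

0.492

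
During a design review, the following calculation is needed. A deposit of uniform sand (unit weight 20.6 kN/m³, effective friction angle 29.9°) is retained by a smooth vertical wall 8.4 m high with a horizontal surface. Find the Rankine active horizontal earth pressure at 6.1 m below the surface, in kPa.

42.1 kPa

K_a = (1 − sin φ)/(1 + sin φ) = 0.3347.
σ_h = K_a γ z = 0.3347 × 20.6 × 6.1 = 42.06 kPa.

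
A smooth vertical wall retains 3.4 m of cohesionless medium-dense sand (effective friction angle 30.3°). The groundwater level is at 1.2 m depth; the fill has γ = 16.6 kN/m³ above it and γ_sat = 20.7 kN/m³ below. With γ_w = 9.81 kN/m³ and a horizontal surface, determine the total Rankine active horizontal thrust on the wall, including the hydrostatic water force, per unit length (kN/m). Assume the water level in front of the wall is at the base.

K_a = tan²(45° − φ/2) = 0.3293.
γ' = 20.7 − 9.81 = 10.89 kN/m³. Depth below WT = 2.2 m.
σ'_h at WT = K_a γ d_w = 6.560 kPa; at base = 6.560 + K_a γ' × 2.2 = 14.45 kPa.
P₁ (0–1.2 m) = ½×6.560×1.2 = 3.936. P₂ (1.2–3.4 m) = ½(6.560+14.45)×2.2 = 23.11.
P_w = ½ γ_w h₂² = 0.5×9.81×2.2² = 23.74. Total = 3.936+23.11+23.74 = 50.79 kN/m.

50.8 kN/m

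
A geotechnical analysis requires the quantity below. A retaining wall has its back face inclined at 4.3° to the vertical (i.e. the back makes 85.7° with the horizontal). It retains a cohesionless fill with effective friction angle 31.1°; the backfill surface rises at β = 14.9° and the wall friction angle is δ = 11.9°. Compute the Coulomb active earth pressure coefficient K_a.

0.397

K_a = sin²(α+φ) / [sin²α · sin(α−δ) · (1 + √{sin(φ+δ)sin(φ−β) / (sin(α−δ)sin(α+β))})²].
With α = 85.7°, φ = 31.1°, δ = 11.9°, β = 14.9°: K_a = 0.3974.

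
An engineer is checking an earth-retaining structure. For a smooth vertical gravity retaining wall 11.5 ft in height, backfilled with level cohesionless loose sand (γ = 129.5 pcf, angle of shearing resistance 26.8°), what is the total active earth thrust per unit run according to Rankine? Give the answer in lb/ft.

3240 lb/ft

K_a = tan²(45° − φ/2) = 0.3785.
P_a = ½ K_a γ H² = 0.5 × 0.3785 × 129.5 × 11.5² = 3241 lb/ft.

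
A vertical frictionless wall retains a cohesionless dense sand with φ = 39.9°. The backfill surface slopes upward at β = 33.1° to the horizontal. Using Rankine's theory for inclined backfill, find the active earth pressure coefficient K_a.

K_a = cos β · (cos β − √(cos²β − cos²φ)) / (cos β + √(cos²β − cos²φ)).
cos β = 0.8377, cos φ = 0.7672, √(cos²β − cos²φ) = 0.3365.
K_a = 0.8377 × (0.8377 − 0.3365)/(0.8377 + 0.3365) = 0.3576.

0.358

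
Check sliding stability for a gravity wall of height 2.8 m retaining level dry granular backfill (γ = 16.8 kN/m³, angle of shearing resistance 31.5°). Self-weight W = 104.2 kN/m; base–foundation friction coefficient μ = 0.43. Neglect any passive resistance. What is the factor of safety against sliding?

2.17

K_a = tan²(45° − 31.5°/2) = 0.3136.
P_a = ½K_aγH² = 0.5×0.3136×16.8×2.8² = 20.65 kN/m, acting at H/3 = 0.9333 m above the base.
FS_sliding = μW / P_a = 0.43×104.2 / 20.65 = 2.169.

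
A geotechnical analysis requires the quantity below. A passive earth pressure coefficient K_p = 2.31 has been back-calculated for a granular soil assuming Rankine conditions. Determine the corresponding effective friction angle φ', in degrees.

23.3°

K_p = (1+sin φ)/(1−sin φ) ⇒ sin φ = (K_p − 1)/(K_p + 1) = 0.3958.
φ = arcsin(0.3958) = 23.31°.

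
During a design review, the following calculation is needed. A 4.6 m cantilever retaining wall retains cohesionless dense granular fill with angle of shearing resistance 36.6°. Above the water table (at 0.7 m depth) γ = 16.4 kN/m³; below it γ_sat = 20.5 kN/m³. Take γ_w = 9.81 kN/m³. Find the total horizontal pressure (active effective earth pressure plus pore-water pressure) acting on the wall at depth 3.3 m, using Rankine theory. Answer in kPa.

35.4 kPa

K_a = (1 − sin φ)/(1 + sin φ) = 0.2530.
γ' = 20.5 − 9.81 = 10.69 kN/m³.
Effective vertical stress at 3.3 m: σ'_v = 16.4×0.7 + 10.69×2.60 = 39.27 kPa.
σ'_h = K_a σ'_v = 0.2530 × 39.27 = 9.935 kPa; u = γ_w × 2.60 = 25.51 kPa.
Total σ_h = 9.935 + 25.51 = 35.44 kPa.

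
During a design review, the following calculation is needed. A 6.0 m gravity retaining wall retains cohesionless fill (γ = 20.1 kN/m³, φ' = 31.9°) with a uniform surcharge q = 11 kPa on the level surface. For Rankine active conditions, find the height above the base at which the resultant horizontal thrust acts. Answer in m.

K_a = 0.3085.
Triangular part P₁ = ½K_aγH² = 111.6 at H/3 = 2.000 m; rectangular part P₂ = K_a q H = 20.36 at H/2 = 3.000 m.
ȳ = (P₁·2.000 + P₂·3.000)/(P₁+P₂) = 2.154 m.

2.15 m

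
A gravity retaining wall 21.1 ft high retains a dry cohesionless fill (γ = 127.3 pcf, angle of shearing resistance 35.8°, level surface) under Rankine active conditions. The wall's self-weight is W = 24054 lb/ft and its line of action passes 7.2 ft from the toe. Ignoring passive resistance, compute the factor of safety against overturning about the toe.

K_a = tan²(45° − 35.8°/2) = 0.2619.
P_a = ½K_aγH² = 0.5×0.2619×127.3×21.1² = 7421 lb/ft, acting at H/3 = 7.033 ft above the base.
Overturning moment M_o = P_a × H/3 = 7421 × 7.033 = 52190.
Resisting moment M_r = W × 7.2 = 24054 × 7.2 = 173200.
FS_overturning = M_r/M_o = 173200/52190 = 3.318.

3.32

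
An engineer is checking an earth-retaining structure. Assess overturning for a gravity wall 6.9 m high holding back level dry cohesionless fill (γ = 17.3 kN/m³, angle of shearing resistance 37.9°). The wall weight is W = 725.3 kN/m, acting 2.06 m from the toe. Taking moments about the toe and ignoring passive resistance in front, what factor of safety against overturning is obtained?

K_a = tan²(45° − 37.9°/2) = 0.2389.
P_a = ½K_aγH² = 0.5×0.2389×17.3×6.9² = 98.40 kN/m, acting at H/3 = 2.300 m above the base.
Overturning moment M_o = P_a × H/3 = 98.40 × 2.300 = 226.3.
Resisting moment M_r = W × 2.06 = 725.3 × 2.06 = 1494.
FS_overturning = M_r/M_o = 1494/226.3 = 6.602.

6.60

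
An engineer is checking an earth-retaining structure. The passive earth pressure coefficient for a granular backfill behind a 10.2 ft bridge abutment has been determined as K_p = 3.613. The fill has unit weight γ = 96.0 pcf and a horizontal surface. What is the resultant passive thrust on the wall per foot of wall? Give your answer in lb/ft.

P = ½ K_p γ H² = 0.5 × 3.613 × 96.0 × 10.2² = 18040 lb/ft.

18000 lb/ft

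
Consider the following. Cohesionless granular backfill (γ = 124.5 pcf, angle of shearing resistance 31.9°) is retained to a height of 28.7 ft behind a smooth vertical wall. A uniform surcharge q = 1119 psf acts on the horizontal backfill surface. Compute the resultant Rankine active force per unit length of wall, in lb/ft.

25700 lb/ft

K_a = tan²(45° − φ/2) = 0.3085.
Soil triangle: ½ K_a γ H² = 0.5×0.3085×124.5×28.7² = 15820 lb/ft.
Surcharge rectangle: K_a q H = 0.3085×1119×28.7 = 9908 lb/ft.
Total = 15820 + 9908 = 25730 lb/ft.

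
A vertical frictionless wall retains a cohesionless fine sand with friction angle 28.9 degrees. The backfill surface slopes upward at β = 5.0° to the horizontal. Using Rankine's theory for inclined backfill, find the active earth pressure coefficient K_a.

K_a = cos β · (cos β − √(cos²β − cos²φ)) / (cos β + √(cos²β − cos²φ)).
cos β = 0.9962, cos φ = 0.8755, √(cos²β − cos²φ) = 0.4754.
K_a = 0.9962 × (0.9962 − 0.4754)/(0.9962 + 0.4754) = 0.3526.

0.353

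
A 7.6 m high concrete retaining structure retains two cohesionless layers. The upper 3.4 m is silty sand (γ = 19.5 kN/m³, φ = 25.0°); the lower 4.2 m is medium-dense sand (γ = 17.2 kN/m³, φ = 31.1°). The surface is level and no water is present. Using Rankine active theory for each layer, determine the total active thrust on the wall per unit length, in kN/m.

K_a1 = tan²(45°−25.0°/2) = 0.4059; K_a2 = tan²(45°−31.1°/2) = 0.3188.
Layer 1: σ at base = K_a1 γ₁ h₁ = 26.91 kPa; P₁ = ½×26.91×3.4 = 45.74.
Layer 2: σ_v at top = γ₁h₁ = 66.30; σ_h top = K_a2×66.30 = 21.14; σ_h base = K_a2×(66.30+17.2×4.2) = 44.17.
P₂ = ½(21.14+44.17)×4.2 = 137.1. Total P_a = 45.74+137.1 = 182.9 kN/m.

183 kN/m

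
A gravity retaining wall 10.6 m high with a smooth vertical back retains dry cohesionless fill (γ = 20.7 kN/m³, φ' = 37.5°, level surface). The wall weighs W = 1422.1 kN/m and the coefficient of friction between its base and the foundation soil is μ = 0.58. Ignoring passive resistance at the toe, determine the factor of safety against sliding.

K_a = tan²(45° − 37.5°/2) = 0.2432.
P_a = ½K_aγH² = 0.5×0.2432×20.7×10.6² = 282.8 kN/m, acting at H/3 = 3.533 m above the base.
FS_sliding = μW / P_a = 0.58×1422.1 / 282.8 = 2.916.

2.92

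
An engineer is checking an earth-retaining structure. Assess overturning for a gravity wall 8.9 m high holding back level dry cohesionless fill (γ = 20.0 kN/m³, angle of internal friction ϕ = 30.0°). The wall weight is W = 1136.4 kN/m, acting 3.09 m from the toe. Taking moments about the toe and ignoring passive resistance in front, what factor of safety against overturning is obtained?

4.48

K_a = tan²(45° − 30.0°/2) = 0.3333.
P_a = ½K_aγH² = 0.5×0.3333×20.0×8.9² = 264.0 kN/m, acting at H/3 = 2.967 m above the base.
Overturning moment M_o = P_a × H/3 = 264.0 × 2.967 = 783.3.
Resisting moment M_r = W × 3.09 = 1136.4 × 3.09 = 3511.
FS_overturning = M_r/M_o = 3511/783.3 = 4.483.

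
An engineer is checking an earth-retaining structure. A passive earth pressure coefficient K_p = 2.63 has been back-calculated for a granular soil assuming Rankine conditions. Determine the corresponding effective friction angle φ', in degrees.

26.7°

K_p = (1+sin φ)/(1−sin φ) ⇒ sin φ = (K_p − 1)/(K_p + 1) = 0.4490.
φ = arcsin(0.4490) = 26.68°.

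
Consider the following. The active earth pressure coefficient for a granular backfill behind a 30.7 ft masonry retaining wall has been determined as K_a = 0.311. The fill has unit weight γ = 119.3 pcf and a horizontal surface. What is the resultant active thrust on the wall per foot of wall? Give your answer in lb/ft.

17500 lb/ft

P = ½ K_a γ H² = 0.5 × 0.311 × 119.3 × 30.7² = 17480 lb/ft.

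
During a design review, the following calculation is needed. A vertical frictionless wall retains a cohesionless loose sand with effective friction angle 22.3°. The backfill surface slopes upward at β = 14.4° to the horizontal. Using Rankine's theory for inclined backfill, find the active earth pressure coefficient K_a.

K_a = cos β · (cos β − √(cos²β − cos²φ)) / (cos β + √(cos²β − cos²φ)).
cos β = 0.9686, cos φ = 0.9252, √(cos²β − cos²φ) = 0.2866.
K_a = 0.9686 × (0.9686 − 0.2866)/(0.9686 + 0.2866) = 0.5263.

0.526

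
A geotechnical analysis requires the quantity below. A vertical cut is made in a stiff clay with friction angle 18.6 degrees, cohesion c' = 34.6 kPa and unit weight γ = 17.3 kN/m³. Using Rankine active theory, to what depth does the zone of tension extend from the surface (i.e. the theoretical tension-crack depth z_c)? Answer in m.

K_a = tan²(45° − 18.6°/2) = 0.5163; √K_a = 0.7186.
The active pressure is zero where K_a γ z = 2c√K_a, so z_c = 2c/(γ√K_a) = 2×34.6/(17.3×0.7186) = 5.567 m.

5.57 m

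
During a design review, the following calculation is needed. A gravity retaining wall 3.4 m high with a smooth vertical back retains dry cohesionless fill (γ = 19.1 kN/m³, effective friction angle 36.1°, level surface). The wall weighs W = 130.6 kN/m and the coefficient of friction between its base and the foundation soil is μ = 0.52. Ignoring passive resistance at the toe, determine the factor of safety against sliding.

2.38

K_a = tan²(45° − 36.1°/2) = 0.2585.
P_a = ½K_aγH² = 0.5×0.2585×19.1×3.4² = 28.54 kN/m, acting at H/3 = 1.133 m above the base.
FS_sliding = μW / P_a = 0.52×130.6 / 28.54 = 2.380.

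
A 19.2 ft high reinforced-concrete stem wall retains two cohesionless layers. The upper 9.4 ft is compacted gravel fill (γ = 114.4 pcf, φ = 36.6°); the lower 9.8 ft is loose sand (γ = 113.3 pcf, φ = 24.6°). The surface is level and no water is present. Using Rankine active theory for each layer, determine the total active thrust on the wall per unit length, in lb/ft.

K_a1 = tan²(45°−36.6°/2) = 0.2530; K_a2 = tan²(45°−24.6°/2) = 0.4121.
Layer 1: σ at base = K_a1 γ₁ h₁ = 272.0 psf; P₁ = ½×272.0×9.4 = 1278.
Layer 2: σ_v at top = γ₁h₁ = 1075; σ_h top = K_a2×1075 = 443.2; σ_h base = K_a2×(1075+113.3×9.8) = 900.8.
P₂ = ½(443.2+900.8)×9.8 = 6586. Total P_a = 1278+6586 = 7864 lb/ft.

7860 lb/ft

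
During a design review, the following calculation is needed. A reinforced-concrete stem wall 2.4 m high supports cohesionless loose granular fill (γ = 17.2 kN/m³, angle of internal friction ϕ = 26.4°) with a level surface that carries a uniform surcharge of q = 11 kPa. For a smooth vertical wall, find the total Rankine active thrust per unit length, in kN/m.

K_a = tan²(45° − φ/2) = 0.3844.
Soil triangle: ½ K_a γ H² = 0.5×0.3844×17.2×2.4² = 19.04 kN/m.
Surcharge rectangle: K_a q H = 0.3844×11×2.4 = 10.15 kN/m.
Total = 19.04 + 10.15 = 29.19 kN/m.

29.2 kN/m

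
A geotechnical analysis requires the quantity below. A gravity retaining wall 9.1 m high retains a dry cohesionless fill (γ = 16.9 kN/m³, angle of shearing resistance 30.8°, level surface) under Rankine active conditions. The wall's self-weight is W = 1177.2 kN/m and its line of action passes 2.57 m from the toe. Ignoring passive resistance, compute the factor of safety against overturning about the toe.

4.42

K_a = tan²(45° − 30.8°/2) = 0.3227.
P_a = ½K_aγH² = 0.5×0.3227×16.9×9.1² = 225.8 kN/m, acting at H/3 = 3.033 m above the base.
Overturning moment M_o = P_a × H/3 = 225.8 × 3.033 = 685.0.
Resisting moment M_r = W × 2.57 = 1177.2 × 2.57 = 3025.
FS_overturning = M_r/M_o = 3025/685.0 = 4.417.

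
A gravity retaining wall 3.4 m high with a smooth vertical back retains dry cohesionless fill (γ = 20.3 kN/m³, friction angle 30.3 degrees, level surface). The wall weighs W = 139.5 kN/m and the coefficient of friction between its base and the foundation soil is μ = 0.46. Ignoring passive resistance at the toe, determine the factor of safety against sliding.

1.66

K_a = tan²(45° − 30.3°/2) = 0.3293.
P_a = ½K_aγH² = 0.5×0.3293×20.3×3.4² = 38.64 kN/m, acting at H/3 = 1.133 m above the base.
FS_sliding = μW / P_a = 0.46×139.5 / 38.64 = 1.661.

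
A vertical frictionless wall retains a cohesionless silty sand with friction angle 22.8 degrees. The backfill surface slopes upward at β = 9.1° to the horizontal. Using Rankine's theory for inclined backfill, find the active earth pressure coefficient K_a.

K_a = cos β · (cos β − √(cos²β − cos²φ)) / (cos β + √(cos²β − cos²φ)).
cos β = 0.9874, cos φ = 0.9219, √(cos²β − cos²φ) = 0.3538.
K_a = 0.9874 × (0.9874 − 0.3538)/(0.9874 + 0.3538) = 0.4665.

0.467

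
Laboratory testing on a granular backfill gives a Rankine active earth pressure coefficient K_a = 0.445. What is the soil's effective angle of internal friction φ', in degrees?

K_a = tan²(45° − φ/2) ⇒ 45° − φ/2 = arctan(√0.445) = 33.71°.
φ = 2(45° − 33.71°) = 22.59°.

22.6°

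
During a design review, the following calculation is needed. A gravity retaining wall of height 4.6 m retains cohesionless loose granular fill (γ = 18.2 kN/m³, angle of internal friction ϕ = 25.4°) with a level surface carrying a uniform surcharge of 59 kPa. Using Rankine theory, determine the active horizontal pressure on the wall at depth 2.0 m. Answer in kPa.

K_a = (1 − sin φ)/(1 + sin φ) = 0.3996.
σ_v = γz + q = 18.2 × 2.0 + 59 = 95.40 kPa.
σ_h = K_a σ_v = 0.3996 × 95.40 = 38.13 kPa.

38.1 kPa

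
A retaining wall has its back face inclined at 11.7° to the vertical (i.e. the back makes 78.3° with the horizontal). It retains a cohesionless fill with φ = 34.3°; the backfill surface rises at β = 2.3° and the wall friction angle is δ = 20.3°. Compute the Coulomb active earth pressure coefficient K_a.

K_a = sin²(α+φ) / [sin²α · sin(α−δ) · (1 + √{sin(φ+δ)sin(φ−β) / (sin(α−δ)sin(α+β))})²].
With α = 78.3°, φ = 34.3°, δ = 20.3°, β = 2.3°: K_a = 0.3549.

0.355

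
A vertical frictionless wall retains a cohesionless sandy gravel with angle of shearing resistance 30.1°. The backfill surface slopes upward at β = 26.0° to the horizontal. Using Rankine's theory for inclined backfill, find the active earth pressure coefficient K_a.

0.515

K_a = cos β · (cos β − √(cos²β − cos²φ)) / (cos β + √(cos²β − cos²φ)).
cos β = 0.8988, cos φ = 0.8652, √(cos²β − cos²φ) = 0.2436.
K_a = 0.8988 × (0.8988 − 0.2436)/(0.8988 + 0.2436) = 0.5155.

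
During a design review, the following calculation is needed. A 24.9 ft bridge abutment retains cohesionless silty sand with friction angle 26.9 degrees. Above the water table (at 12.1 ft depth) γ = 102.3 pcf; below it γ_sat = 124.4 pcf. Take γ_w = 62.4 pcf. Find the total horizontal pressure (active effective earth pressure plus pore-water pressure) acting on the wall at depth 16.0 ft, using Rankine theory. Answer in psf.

K_a = (1 − sin φ)/(1 + sin φ) = 0.3770.
γ' = 124.4 − 62.4 = 62.00 pcf.
Effective vertical stress at 16.0 ft: σ'_v = 102.3×12.1 + 62.00×3.90 = 1480 psf.
σ'_h = K_a σ'_v = 0.3770 × 1480 = 557.8 psf; u = γ_w × 3.90 = 243.4 psf.
Total σ_h = 557.8 + 243.4 = 801.2 psf.

801 psf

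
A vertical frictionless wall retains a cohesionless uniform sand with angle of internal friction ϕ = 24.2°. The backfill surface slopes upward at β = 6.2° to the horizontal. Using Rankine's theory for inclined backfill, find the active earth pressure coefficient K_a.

0.428

K_a = cos β · (cos β − √(cos²β − cos²φ)) / (cos β + √(cos²β − cos²φ)).
cos β = 0.9942, cos φ = 0.9121, √(cos²β − cos²φ) = 0.3954.
K_a = 0.9942 × (0.9942 − 0.3954)/(0.9942 + 0.3954) = 0.4283.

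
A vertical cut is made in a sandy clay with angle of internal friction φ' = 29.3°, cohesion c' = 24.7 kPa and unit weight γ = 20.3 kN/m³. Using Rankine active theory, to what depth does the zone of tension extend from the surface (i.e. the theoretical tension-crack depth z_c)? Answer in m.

4.16 m

K_a = tan²(45° − 29.3°/2) = 0.3428; √K_a = 0.5855.
The active pressure is zero where K_a γ z = 2c√K_a, so z_c = 2c/(γ√K_a) = 2×24.7/(20.3×0.5855) = 4.156 m.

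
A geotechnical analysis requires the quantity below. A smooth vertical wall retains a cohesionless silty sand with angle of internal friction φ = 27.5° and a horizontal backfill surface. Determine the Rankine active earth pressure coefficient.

0.368

K_a = tan²(45° − φ/2) = tan²(31.25°) = 0.3682.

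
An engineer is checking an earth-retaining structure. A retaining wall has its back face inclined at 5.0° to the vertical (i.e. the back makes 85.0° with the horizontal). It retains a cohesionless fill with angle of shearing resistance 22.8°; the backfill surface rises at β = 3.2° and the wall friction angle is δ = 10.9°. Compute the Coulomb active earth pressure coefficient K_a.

K_a = sin²(α+φ) / [sin²α · sin(α−δ) · (1 + √{sin(φ+δ)sin(φ−β) / (sin(α−δ)sin(α+β))})²].
With α = 85.0°, φ = 22.8°, δ = 10.9°, β = 3.2°: K_a = 0.4580.

0.458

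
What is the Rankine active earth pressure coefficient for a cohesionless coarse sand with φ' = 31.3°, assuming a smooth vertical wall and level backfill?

0.316

K_a = (1 − sin φ)/(1 + sin φ) = (1 − sin 31.3°)/(1 + sin 31.3°) = 0.3162.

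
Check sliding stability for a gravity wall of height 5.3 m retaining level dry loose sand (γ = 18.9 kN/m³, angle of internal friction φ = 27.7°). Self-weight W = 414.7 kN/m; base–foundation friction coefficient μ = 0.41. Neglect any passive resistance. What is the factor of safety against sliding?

1.75

K_a = tan²(45° − 27.7°/2) = 0.3653.
P_a = ½K_aγH² = 0.5×0.3653×18.9×5.3² = 96.98 kN/m, acting at H/3 = 1.767 m above the base.
FS_sliding = μW / P_a = 0.41×414.7 / 96.98 = 1.753.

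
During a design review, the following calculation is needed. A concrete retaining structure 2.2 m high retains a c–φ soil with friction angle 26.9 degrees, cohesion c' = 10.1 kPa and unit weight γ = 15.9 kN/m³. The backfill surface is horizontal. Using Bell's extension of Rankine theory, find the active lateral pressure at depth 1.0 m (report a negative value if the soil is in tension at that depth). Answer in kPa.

K_a = (1 − sin φ)/(1 + sin φ) = 0.3770.
σ_a = K_a γ z − 2c√K_a = 0.3770×15.9×1.0 − 2×10.1×0.6140 = -6.409 kPa.

-6.41 kPa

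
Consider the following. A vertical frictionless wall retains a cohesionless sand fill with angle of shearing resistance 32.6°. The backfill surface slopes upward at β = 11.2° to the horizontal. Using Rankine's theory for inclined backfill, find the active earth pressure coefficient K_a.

K_a = cos β · (cos β − √(cos²β − cos²φ)) / (cos β + √(cos²β − cos²φ)).
cos β = 0.9810, cos φ = 0.8425, √(cos²β − cos²φ) = 0.5025.
K_a = 0.9810 × (0.9810 − 0.5025)/(0.9810 + 0.5025) = 0.3163.

0.316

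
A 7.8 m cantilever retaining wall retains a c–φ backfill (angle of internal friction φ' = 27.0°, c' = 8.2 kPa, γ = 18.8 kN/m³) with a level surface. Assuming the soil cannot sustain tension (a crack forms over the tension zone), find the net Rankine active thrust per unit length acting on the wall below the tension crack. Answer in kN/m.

144 kN/m

K_a = 0.3755; √K_a = 0.6128.
Tension-crack depth z_c = 2c/(γ√K_a) = 2×8.2/(18.8×0.6128) = 1.424 m.
σ_a at base = K_a γ H − 2c√K_a = 0.3755×18.8×7.8 − 2×8.2×0.6128 = 45.02 kPa.
P_a = ½ × 45.02 × (H − z_c) = 0.5×45.02×6.376 = 143.5 kN/m.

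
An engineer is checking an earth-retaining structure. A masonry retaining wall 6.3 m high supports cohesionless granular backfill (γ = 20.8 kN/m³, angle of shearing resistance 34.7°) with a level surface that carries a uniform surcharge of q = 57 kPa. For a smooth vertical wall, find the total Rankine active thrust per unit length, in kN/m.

212 kN/m

K_a = tan²(45° − φ/2) = 0.2745.
Soil triangle: ½ K_a γ H² = 0.5×0.2745×20.8×6.3² = 113.3 kN/m.
Surcharge rectangle: K_a q H = 0.2745×57×6.3 = 98.56 kN/m.
Total = 113.3 + 98.56 = 211.9 kN/m.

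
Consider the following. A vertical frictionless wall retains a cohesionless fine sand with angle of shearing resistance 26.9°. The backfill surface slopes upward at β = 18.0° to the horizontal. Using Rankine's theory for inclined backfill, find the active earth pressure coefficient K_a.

0.461

K_a = cos β · (cos β − √(cos²β − cos²φ)) / (cos β + √(cos²β − cos²φ)).
cos β = 0.9511, cos φ = 0.8918, √(cos²β − cos²φ) = 0.3305.
K_a = 0.9511 × (0.9511 − 0.3305)/(0.9511 + 0.3305) = 0.4606.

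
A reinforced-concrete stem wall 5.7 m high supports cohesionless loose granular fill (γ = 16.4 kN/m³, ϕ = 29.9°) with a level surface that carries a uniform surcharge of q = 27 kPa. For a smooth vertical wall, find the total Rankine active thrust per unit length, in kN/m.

141 kN/m

K_a = tan²(45° − φ/2) = 0.3347.
Soil triangle: ½ K_a γ H² = 0.5×0.3347×16.4×5.7² = 89.16 kN/m.
Surcharge rectangle: K_a q H = 0.3347×27×5.7 = 51.51 kN/m.
Total = 89.16 + 51.51 = 140.7 kN/m.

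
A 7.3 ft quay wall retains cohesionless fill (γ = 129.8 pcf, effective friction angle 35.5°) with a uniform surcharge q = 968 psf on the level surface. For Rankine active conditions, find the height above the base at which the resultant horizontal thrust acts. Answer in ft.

K_a = 0.2653.
Triangular part P₁ = ½K_aγH² = 917.4 at H/3 = 2.433 ft; rectangular part P₂ = K_a q H = 1874 at H/2 = 3.650 ft.
ȳ = (P₁·2.433 + P₂·3.650)/(P₁+P₂) = 3.250 ft.

3.25 ft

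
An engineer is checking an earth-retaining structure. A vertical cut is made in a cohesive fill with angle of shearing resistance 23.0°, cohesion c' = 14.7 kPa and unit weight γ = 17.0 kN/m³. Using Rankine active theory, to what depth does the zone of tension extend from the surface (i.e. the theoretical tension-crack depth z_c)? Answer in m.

K_a = tan²(45° − 23.0°/2) = 0.4381; √K_a = 0.6619.
The active pressure is zero where K_a γ z = 2c√K_a, so z_c = 2c/(γ√K_a) = 2×14.7/(17.0×0.6619) = 2.613 m.

2.61 m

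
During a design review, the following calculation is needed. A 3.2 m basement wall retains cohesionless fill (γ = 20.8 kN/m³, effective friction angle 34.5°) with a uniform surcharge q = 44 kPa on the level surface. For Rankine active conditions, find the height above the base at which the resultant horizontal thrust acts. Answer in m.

K_a = 0.2768.
Triangular part P₁ = ½K_aγH² = 29.48 at H/3 = 1.067 m; rectangular part P₂ = K_a q H = 38.97 at H/2 = 1.600 m.
ȳ = (P₁·1.067 + P₂·1.600)/(P₁+P₂) = 1.370 m.

1.37 m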